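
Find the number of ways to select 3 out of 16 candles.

C(16,3) = 16!/(3! x 13!).

Final answer: \binom{16}{3} = 560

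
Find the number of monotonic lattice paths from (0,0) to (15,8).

Each path has 15 right steps and 8 up steps in some order (23 steps total).
Choose which 8 of the 23 steps are up: C(23,8).

Final answer: C(23,8) = 490314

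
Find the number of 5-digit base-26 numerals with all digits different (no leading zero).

First digit: 25 (nonzero). Second: 25 (not first). Third: 24, etc.
Total: 25 x 25 x 24 x 23 x 22.

Final answer: 7590000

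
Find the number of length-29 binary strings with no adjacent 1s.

A valid string ends in 0 (append to any length-(n-1) valid string) or in 01 (append to any length-(n-2) valid string), so a(n) = a(n-1) + a(n-2) with a(1)=2, a(2)=3.
Building up term by term: a(1)=2, a(2)=3, a(3)=5, a(4)=8, a(5)=13, a(6)=21, a(7)=34, a(8)=55, a(9)=89, a(10)=144, a(11)=233, a(12)=377, a(13)=610, a(14)=987, a(15)=1597, a(16)=2584, a(17)=4181, a(18)=6765, a(19)=10946, a(20)=17711, a(21)=28657, a(22)=46368, a(23)=75025, a(24)=121393, a(25)=196418, a(26)=317811, a(27)=514229, a(28)=832040, a(29)=1346269.

Final answer: 1346269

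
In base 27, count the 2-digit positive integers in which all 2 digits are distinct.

First digit: 26 (nonzero). Second: 26 (not first). Third: 25, etc.
Total: 26 x 26.

Final answer: 676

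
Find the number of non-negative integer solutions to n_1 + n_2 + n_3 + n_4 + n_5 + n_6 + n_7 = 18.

Stars and bars with 18 stars and 6 bars:
C(18+7-1, 7-1) = C(24,6).

Final answer: C(24,6) = 134596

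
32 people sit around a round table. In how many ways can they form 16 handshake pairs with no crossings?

This is a standard Catalan-number count: the answer is C_n. Here n = 32/2 = 16.
C_n = C(2n,n)/(n+1), so C_{16} = C(32,16)/17 = 601080390/17.

Final answer: C_{16} = 35357670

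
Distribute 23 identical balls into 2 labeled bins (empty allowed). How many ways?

Stars and bars: C(n+k-1, k-1) = C(24,1).

Final answer: C(24,1) = 24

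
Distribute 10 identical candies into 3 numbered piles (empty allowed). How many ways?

Stars and bars: C(n+k-1, k-1) = C(12,2).

Final answer: C(12,2) = 66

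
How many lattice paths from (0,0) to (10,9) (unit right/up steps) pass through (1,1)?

Paths (0,0)->(1,1): C(2,1) = 2.
Paths (1,1)->(10,9): C(17,8) = 24310.
By multiplication principle: 2 x 24310.

Final answer: 48620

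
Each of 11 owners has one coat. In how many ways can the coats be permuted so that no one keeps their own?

D(n) = (n-1)(D(n-1) + D(n-2)), D(0)=1, D(1)=0.
D(2) = 1 x (0 + 1) = 1
D(3) = 2 x (1 + 0) = 2
D(4) = 3 x (2 + 1) = 9
D(5) = 4 x (9 + 2) = 44
D(6) = 5 x (44 + 9) = 265
D(7) = 6 x (265 + 44) = 1854
D(8) = 7 x (1854 + 265) = 14833
D(9) = 8 x (14833 + 1854) = 133496
D(10) = 9 x (133496 + 14833) = 1334961
D(11) = 10 x (D(10) + D(9)) = 10 x (1334961 + 133496)

Final answer: D(11) = 14684570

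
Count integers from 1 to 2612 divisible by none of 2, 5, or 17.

|div by 2|=1306, |div by 5|=522, |div by 17|=153.
|div by 2&5|=261, |div by 2&17|=76, |div by 5&17|=30, |div by all|=15.
By inclusion-exclusion, divisible by at least one: 1306+522+153-261-76-30+15 = 1629.
Not divisible by any: 2612 - 1629.

Final answer: 983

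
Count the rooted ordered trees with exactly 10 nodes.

The structures are counted by the Catalan number C_n. Here n = 10 - 1 = 9.
Using C_0 = 1 and C_(k+1) = C_k x 2(2k+1)/(k+2), build up term by term: C_1=1, C_2=2, C_3=5, C_4=14, C_5=42, C_6=132, C_7=429, C_8=1430, C_9=4862.

Final answer: C_{9} = 4862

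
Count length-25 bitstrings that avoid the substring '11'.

Classify by the final bit: ...0 gives a(n-1) strings, ...01 gives a(n-2) strings. Thus a(n) = a(n-1) + a(n-2) with a(1)=2, a(2)=3.
Building up term by term: a(1)=2, a(2)=3, a(3)=5, a(4)=8, a(5)=13, a(6)=21, a(7)=34, a(8)=55, a(9)=89, a(10)=144, a(11)=233, a(12)=377, a(13)=610, a(14)=987, a(15)=1597, a(16)=2584, a(17)=4181, a(18)=6765, a(19)=10946, a(20)=17711, a(21)=28657, a(22)=46368, a(23)=75025, a(24)=121393, a(25)=196418.

Final answer: 196418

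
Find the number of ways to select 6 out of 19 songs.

C(19,6) = 19!/(6! x (19-6)!).

Final answer: C(19,6) = 27132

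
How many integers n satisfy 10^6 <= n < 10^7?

The leading digit cannot be 0 (9 options); the other 6 digits can be anything (10 options each).
Total: 9 x 10^6.

Final answer: 9000000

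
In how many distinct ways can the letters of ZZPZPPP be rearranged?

Letters (P:4, Z:3). Total letters: 7.
Permutations = 7!/(4! x 3!).

Final answer: 35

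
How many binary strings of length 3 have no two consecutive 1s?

Classify by the final bit: ...0 gives a(n-1) strings, ...01 gives a(n-2) strings. Thus a(n) = a(n-1) + a(n-2) with a(1)=2, a(2)=3.
Computing successive values: a(1)=2, a(2)=3, a(3)=5.

Final answer: 5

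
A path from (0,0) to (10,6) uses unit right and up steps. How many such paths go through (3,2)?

Paths (0,0)->(3,2): C(5,2) = 10.
Paths (3,2)->(10,6): C(11,4) = 330.
By multiplication principle: 10 x 330.

Final answer: 3300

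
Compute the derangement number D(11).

Use the recurrence D(n) = (n-1)(D(n-1) + D(n-2)) with D(0)=1, D(1)=0.
D(2) = 1 x (0 + 1) = 1
D(3) = 2 x (1 + 0) = 2
D(4) = 3 x (2 + 1) = 9
D(5) = 4 x (9 + 2) = 44
D(6) = 5 x (44 + 9) = 265
D(7) = 6 x (265 + 44) = 1854
D(8) = 7 x (1854 + 265) = 14833
D(9) = 8 x (14833 + 1854) = 133496
D(10) = 9 x (133496 + 14833) = 1334961
D(11) = 10 x (D(10) + D(9)) = 10 x (1334961 + 133496)

Final answer: D(11) = 14684570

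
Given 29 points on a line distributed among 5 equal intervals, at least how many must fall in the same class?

By pigeonhole with 29 objects and 5 categories: ceiling(29/5).

Final answer: 6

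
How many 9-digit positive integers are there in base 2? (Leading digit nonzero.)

These are the integers in [2^8, 2^9), so the count is 2^9 - 2^8 = 1 x 2^8.

Final answer: 256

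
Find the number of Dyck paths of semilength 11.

Total monotonic paths to (11,11): C(22,11) = 705432.
A path is bad iff it touches y = x + 1; reflecting its initial segment maps bad paths bijectively onto all paths to (10,12), of which there are C(22,12) = 646646.
Valid Dyck paths: 705432 - 646646.
(These counts are the Catalan numbers.)

Final answer: C_{11} = 58786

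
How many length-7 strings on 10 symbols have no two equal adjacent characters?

Let g(n) count such strings. g(1) = 10, and each valid string of length n-1 extends in 9 ways (any symbol but the last), so g(n) = 9 g(n-1).
Total: g(7) = 10 x 9^6.

Final answer: 10 x 9^{6} = 5314410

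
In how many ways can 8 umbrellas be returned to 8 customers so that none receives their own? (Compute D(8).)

D(n) = (n-1)(D(n-1) + D(n-2)), D(0)=1, D(1)=0.
D(2) = 1 x (0 + 1) = 1
D(3) = 2 x (1 + 0) = 2
D(4) = 3 x (2 + 1) = 9
D(5) = 4 x (9 + 2) = 44
D(6) = 5 x (44 + 9) = 265
D(7) = 6 x (265 + 44) = 1854
D(8) = 7 x (D(7) + D(6)) = 7 x (1854 + 265)

Final answer: D(8) = 14833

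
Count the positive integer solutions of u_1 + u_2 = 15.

Substitute u'_i = u_i - 1 (so u'_i >= 0). Then sum u'_i = 15 - 2 = 13.
Stars and bars: C(13+2-1, 2-1) = C(14,1).

Final answer: C(14,1) = 14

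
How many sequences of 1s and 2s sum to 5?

Let f(n) be the number of climbs. Removing the last move (1 or 2 steps) gives f(n) = f(n-1) + f(n-2); base cases f(1)=1, f(2)=2.
Computing successive values: f(1)=1, f(2)=2, f(3)=3, f(4)=5, f(5)=8.

Final answer: 8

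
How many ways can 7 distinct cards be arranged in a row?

The number of ways to arrange 7 distinct objects is 7!.

Final answer: 7! = 5040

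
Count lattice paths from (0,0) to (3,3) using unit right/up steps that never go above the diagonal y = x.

Total monotonic paths to (3,3): C(6,3) = 20.
By the reflection principle, paths that go above the diagonal number C(6,4) = 15.
Valid Dyck paths: 20 - 15.
(Equivalently, C_{3} = C(6,3)/4 = 20/4.)

Final answer: C_{3} = 5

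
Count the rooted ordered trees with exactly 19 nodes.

The structures are counted by the Catalan number C_n. Here n = 19 - 1 = 18.
C_n = C(2n,n) - C(2n,n+1), so C_{18} = C(36,18) - C(36,19) = 9075135300 - 8597496600.

Final answer: C_{18} = 477638700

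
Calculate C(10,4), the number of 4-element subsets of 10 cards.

C(10,4) = 10!/(4! x 6!).

Final answer: \binom{10}{4} = 210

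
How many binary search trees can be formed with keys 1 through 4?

This is a standard Catalan-number count: the answer is C_n. Here n = 4.
Using C_0 = 1 and C_(k+1) = C_k x 2(2k+1)/(k+2), build up term by term: C_1=1, C_2=2, C_3=5, C_4=14.

Final answer: C_{4} = 14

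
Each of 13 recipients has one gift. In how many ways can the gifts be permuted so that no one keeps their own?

D(n) = (n-1)(D(n-1) + D(n-2)), D(0)=1, D(1)=0.
D(2) = 1 x (0 + 1) = 1
D(3) = 2 x (1 + 0) = 2
D(4) = 3 x (2 + 1) = 9
D(5) = 4 x (9 + 2) = 44
D(6) = 5 x (44 + 9) = 265
D(7) = 6 x (265 + 44) = 1854
D(8) = 7 x (1854 + 265) = 14833
D(9) = 8 x (14833 + 1854) = 133496
D(10) = 9 x (133496 + 14833) = 1334961
D(11) = 10 x (1334961 + 133496) = 14684570
D(12) = 11 x (14684570 + 1334961) = 176214841
D(13) = 12 x (D(12) + D(11)) = 12 x (176214841 + 14684570)

Final answer: D(13) = 2290792932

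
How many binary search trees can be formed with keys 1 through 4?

The structures are counted by the Catalan number C_n. Here n = 4.
C_n = C(2n,n)/(n+1), so C_{4} = C(8,4)/5 = 70/5.

Final answer: C_{4} = 14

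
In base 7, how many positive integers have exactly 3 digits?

These are the integers in [7^2, 7^3), so the count is 7^3 - 7^2 = 6 x 7^2.

Final answer: 294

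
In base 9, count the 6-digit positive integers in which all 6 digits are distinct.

The leading digit has 8 choices (anything but zero); the next has 8 (anything but the first), then 7, and so on, one fewer each time.
Total: 8 x 8 x 7 x 6 x 5 x 4.

Final answer: 53760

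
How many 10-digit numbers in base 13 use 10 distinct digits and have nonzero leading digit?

First digit: 12 (nonzero). Second: 12 (not first). Third: 11, etc.
Total: 12 x 12 x 11 x 10 x 9 x 8 x 7 x 6 x 5 x 4.

Final answer: 958003200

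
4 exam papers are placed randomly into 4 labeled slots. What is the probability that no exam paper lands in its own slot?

Derangements satisfy D(n) = (n-1)(D(n-1) + D(n-2)), starting from D(0)=1, D(1)=0.
Building up: D(2)=1, D(3)=2, D(4)=9.
Total arrangements: 4! = 24.
Probability = D(4)/4! = 3/8.

Final answer: D(4)/4! = 9/24 = 0.375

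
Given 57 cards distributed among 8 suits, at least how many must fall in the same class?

By pigeonhole with 57 objects and 8 categories: ceiling(57/8).

Final answer: 8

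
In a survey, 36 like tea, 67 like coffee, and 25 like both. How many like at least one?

|A union B| = |A| + |B| - |A intersect B| = 36 + 67 - 25.

Final answer: 78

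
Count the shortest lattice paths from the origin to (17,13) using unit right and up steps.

Each path has 17 right steps and 13 up steps in some order (30 steps total).
Choose which 13 of the 30 steps are up: C(30,13).

Final answer: C(30,13) = 119759850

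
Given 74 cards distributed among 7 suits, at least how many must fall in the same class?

By pigeonhole with 74 objects and 7 categories: ceiling(74/7).

Final answer: 11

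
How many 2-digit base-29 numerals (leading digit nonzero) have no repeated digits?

The leading digit has 28 choices (anything but zero); the next has 28 (anything but the first), then 27, and so on, one fewer each time.
Total: 28 x 28.

Final answer: 784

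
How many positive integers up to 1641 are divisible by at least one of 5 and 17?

Multiples of 5: 328. Multiples of 17: 96. Of both (lcm=85): 19.
By inclusion-exclusion: 328 + 96 - 19.

Final answer: 405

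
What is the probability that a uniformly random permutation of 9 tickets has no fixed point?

D(n) = (n-1)(D(n-1) + D(n-2)), D(0)=1, D(1)=0.
Building up: D(2)=1, D(3)=2, D(4)=9, D(5)=44, D(6)=265, D(7)=1854, D(8)=14833, D(9)=133496.
Total arrangements: 9! = 362880.
Probability = D(9)/9! = 16687/45360.

Final answer: D(9)/9! = 133496/362880 = 0.367879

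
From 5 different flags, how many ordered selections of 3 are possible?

P(5,3) = 5!/(5-3)! = 5!/2!.

Final answer: P(5,3) = 60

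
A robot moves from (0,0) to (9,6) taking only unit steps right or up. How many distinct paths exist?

Each path has 9 right steps and 6 up steps in some order (15 steps total).
Choose which 6 of the 15 steps are up: C(15,6).

Final answer: C(15,6) = 5005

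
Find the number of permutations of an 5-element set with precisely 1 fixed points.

Choose which 1 elements are fixed: C(5,1) = 5.
Derange the remaining 4 using D(j) = (j-1)(D(j-1) + D(j-2)), D(0)=1, D(1)=0: D(2)=1, D(3)=2, D(4)=9.
Total: 5 x 9.

Final answer: C(5,1) D(4) = 45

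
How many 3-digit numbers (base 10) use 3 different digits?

First digit: 9 (not 0). Second: 9 (not first). Third: 8, etc.
Total: 9 x 9 x 8.

Final answer: 648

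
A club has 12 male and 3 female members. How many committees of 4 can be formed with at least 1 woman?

Sum over valid woman counts:
C(3,1)C(12,3) = 660
C(3,2)C(12,2) = 198
C(3,3)C(12,1) = 12
Total: 660 + 198 + 12.

Final answer: 870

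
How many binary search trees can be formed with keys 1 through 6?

The structures are counted by the Catalan number C_n. Here n = 6.
Using C_0 = 1 and C_(k+1) = C_k x 2(2k+1)/(k+2), build up term by term: C_1=1, C_2=2, C_3=5, C_4=14, C_5=42, C_6=132.

Final answer: C_{6} = 132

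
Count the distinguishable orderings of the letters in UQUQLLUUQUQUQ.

Letters (L:2, Q:5, U:6). Total letters: 13.
Permutations = 13!/(6! x 5! x 2!).

Final answer: 36036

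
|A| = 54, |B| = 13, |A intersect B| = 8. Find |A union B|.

|A union B| = |A| + |B| - |A intersect B| = 54 + 13 - 8.

Final answer: 59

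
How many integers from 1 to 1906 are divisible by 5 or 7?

Multiples of 5: 381. Multiples of 7: 272. Of both (lcm=35): 54.
By inclusion-exclusion: 381 + 272 - 54.

Final answer: 599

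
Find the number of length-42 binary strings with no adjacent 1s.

Classify by the final bit: ...0 gives a(n-1) strings, ...01 gives a(n-2) strings. Thus a(n) = a(n-1) + a(n-2) with a(1)=2, a(2)=3.
Iterating the recurrence: a(1)=2, a(2)=3, a(3)=5, a(4)=8, a(5)=13, a(6)=21, a(7)=34, a(8)=55, a(9)=89, a(10)=144, a(11)=233, a(12)=377, a(13)=610, a(14)=987, a(15)=1597, a(16)=2584, a(17)=4181, a(18)=6765, a(19)=10946, a(20)=17711, a(21)=28657, a(22)=46368, a(23)=75025, a(24)=121393, a(25)=196418, a(26)=317811, a(27)=514229, a(28)=832040, a(29)=1346269, a(30)=2178309, a(31)=3524578, a(32)=5702887, a(33)=9227465, a(34)=14930352, a(35)=24157817, a(36)=39088169, a(37)=63245986, a(38)=102334155, a(39)=165580141, a(40)=267914296, a(41)=433494437, a(42)=701408733.

Final answer: 701408733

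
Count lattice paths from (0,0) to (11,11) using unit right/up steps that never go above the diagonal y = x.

Total monotonic paths to (11,11): C(22,11) = 705432.
By the reflection principle, paths that go above the diagonal number C(22,12) = 646646.
Valid Dyck paths: 705432 - 646646.
(These counts are the Catalan numbers.)

Final answer: C_{11} = 58786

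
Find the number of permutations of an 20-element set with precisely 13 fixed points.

Choose which 13 elements are fixed: C(20,13) = 77520.
Derange the remaining 7 using D(j) = (j-1)(D(j-1) + D(j-2)), D(0)=1, D(1)=0: D(2)=1, D(3)=2, D(4)=9, D(5)=44, D(6)=265, D(7)=1854.
Total: 77520 x 1854.

Final answer: C(20,13) D(7) = 143722080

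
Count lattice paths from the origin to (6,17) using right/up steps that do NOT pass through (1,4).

Total paths to (6,17): C(23,17) = 100947.
Paths through (1,4): C(5,4) x C(18,13) = 42840.
Avoiding (1,4): 100947 - 42840.

Final answer: 58107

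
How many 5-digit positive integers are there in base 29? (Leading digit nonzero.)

Leading digit: 28 options (nonzero). Other 4 digit(s): 29 options each.
Total: 28 x 29^4.

Final answer: 19803868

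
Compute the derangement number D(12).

Use the recurrence D(n) = (n-1)(D(n-1) + D(n-2)) with D(0)=1, D(1)=0.
Building up: D(2)=1, D(3)=2, D(4)=9, D(5)=44, D(6)=265, D(7)=1854, D(8)=14833, D(9)=133496, D(10)=1334961, D(11)=14684570.
D(12) = 11 x (D(11) + D(10)) = 11 x (14684570 + 1334961).

Final answer: D(12) = 176214841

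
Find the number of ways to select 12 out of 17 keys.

C(17,12) = 17!/(12! x 5!).

Final answer: \binom{17}{12} = 6188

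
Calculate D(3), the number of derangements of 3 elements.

Derangements satisfy D(n) = (n-1)(D(n-1) + D(n-2)), starting from D(0)=1, D(1)=0.
Building up: D(2)=1.
D(3) = 2 x (D(2) + D(1)) = 2 x (1 + 0).

Final answer: D(3) = 2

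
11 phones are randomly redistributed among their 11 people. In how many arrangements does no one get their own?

Use the recurrence D(n) = (n-1)(D(n-1) + D(n-2)) with D(0)=1, D(1)=0.
D(2) = 1 x (0 + 1) = 1
D(3) = 2 x (1 + 0) = 2
D(4) = 3 x (2 + 1) = 9
D(5) = 4 x (9 + 2) = 44
D(6) = 5 x (44 + 9) = 265
D(7) = 6 x (265 + 44) = 1854
D(8) = 7 x (1854 + 265) = 14833
D(9) = 8 x (14833 + 1854) = 133496
D(10) = 9 x (133496 + 14833) = 1334961
D(11) = 10 x (D(10) + D(9)) = 10 x (1334961 + 133496)

Final answer: D(11) = 14684570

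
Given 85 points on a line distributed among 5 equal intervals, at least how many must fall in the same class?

By pigeonhole with 85 objects and 5 categories: ceiling(85/5).

Final answer: 17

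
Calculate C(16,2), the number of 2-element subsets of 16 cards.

C(16,2) = 16!/(2! x (16-2)!).

Final answer: C(16,2) = 120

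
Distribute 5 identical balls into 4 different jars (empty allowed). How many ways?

Stars and bars: C(n+k-1, k-1) = C(8,3).

Final answer: C(8,3) = 56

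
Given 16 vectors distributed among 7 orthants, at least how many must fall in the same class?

By pigeonhole with 16 objects and 7 categories: ceiling(16/7).

Final answer: 3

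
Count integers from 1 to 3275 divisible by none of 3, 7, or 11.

|div by 3|=1091, |div by 7|=467, |div by 11|=297.
|div by 3&7|=155, |div by 3&11|=99, |div by 7&11|=42, |div by all|=14.
By inclusion-exclusion, divisible by at least one: 1091+467+297-155-99-42+14 = 1573.
Not divisible by any: 3275 - 1573.

Final answer: 1702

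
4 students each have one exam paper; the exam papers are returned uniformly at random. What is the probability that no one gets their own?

D(n) = (n-1)(D(n-1) + D(n-2)), D(0)=1, D(1)=0.
Building up: D(2)=1, D(3)=2, D(4)=9.
Total arrangements: 4! = 24.
Probability = D(4)/4! = 3/8.

Final answer: D(4)/4! = 9/24 = 0.375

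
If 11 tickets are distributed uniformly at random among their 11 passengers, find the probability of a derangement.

Use the recurrence D(n) = (n-1)(D(n-1) + D(n-2)) with D(0)=1, D(1)=0.
Building up: D(2)=1, D(3)=2, D(4)=9, D(5)=44, D(6)=265, D(7)=1854, D(8)=14833, D(9)=133496, D(10)=1334961, D(11)=14684570.
Total arrangements: 11! = 39916800.
Probability = D(11)/11! = 1468457/3991680.

Final answer: D(11)/11! = 14684570/39916800 = 0.367879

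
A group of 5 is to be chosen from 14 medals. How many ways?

C(14,5) = 14!/(5! x (14-5)!).

Final answer: C(14,5) = 2002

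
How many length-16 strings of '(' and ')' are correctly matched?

This is counted by the nth Catalan number C_n. Here n = 8 (pairs).
C_n = C(2n,n) - C(2n,n+1), so C_{8} = C(16,8) - C(16,9) = 12870 - 11440.

Final answer: C_{8} = 1430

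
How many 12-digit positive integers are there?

These are the integers in [10^11, 10^12), so the count is 10^12 - 10^11 = 9 x 10^11.

Final answer: 900000000000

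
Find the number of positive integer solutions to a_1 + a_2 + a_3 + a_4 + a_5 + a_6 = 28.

Substitute a'_i = a_i - 1 (so a'_i >= 0). Then sum a'_i = 28 - 6 = 22.
Stars and bars: C(22+6-1, 6-1) = C(27,5).

Final answer: C(27,5) = 80730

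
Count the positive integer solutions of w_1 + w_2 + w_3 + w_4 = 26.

Substitute w'_i = w_i - 1 (so w'_i >= 0). Then sum w'_i = 26 - 4 = 22.
Stars and bars: C(22+4-1, 4-1) = C(25,3).

Final answer: C(25,3) = 2300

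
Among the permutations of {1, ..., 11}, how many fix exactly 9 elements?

Choose which 9 elements are fixed: C(11,9) = 55.
Derange the remaining 2 using D(j) = (j-1)(D(j-1) + D(j-2)), D(0)=1, D(1)=0: D(2)=1.
Total: 55 x 1.

Final answer: C(11,9) D(2) = 55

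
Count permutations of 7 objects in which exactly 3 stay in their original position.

Choose which 3 elements are fixed: C(7,3) = 35.
Derange the remaining 4 using D(j) = (j-1)(D(j-1) + D(j-2)), D(0)=1, D(1)=0: D(2)=1, D(3)=2, D(4)=9.
Total: 35 x 9.

Final answer: C(7,3) D(4) = 315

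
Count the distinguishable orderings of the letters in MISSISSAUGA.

Letters (A:2, G:1, I:2, M:1, S:4, U:1). Total letters: 11.
Permutations = 11!/(4! x 2! x 2!).

Final answer: 415800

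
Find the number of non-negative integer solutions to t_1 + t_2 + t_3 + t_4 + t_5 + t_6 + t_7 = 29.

Stars and bars with 29 stars and 6 bars:
C(29+7-1, 7-1) = C(35,6).

Final answer: C(35,6) = 1623160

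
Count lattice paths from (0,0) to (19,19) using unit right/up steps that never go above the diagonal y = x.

Total monotonic paths to (19,19): C(38,19) = 35345263800.
Reflecting each bad path at its first crossing gives a bijection with paths to (18,20): C(38,20) = 33578000610.
Valid Dyck paths: 35345263800 - 33578000610.
(This is the Catalan number C_{19}.)

Final answer: C_{19} = 1767263190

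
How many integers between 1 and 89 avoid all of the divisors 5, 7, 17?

|div by 5|=17, |div by 7|=12, |div by 17|=5.
|div by 5&7|=2, |div by 5&17|=1, |div by 7&17|=0, |div by all|=0.
By inclusion-exclusion, divisible by at least one: 17+12+5-2-1-0+0 = 31.
Not divisible by any: 89 - 31.

Final answer: 58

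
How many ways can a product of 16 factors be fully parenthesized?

This is counted by the nth Catalan number C_n. Here n = 16 - 1 = 15.
C_n = C(2n,n) - C(2n,n+1), so C_{15} = C(30,15) - C(30,16) = 155117520 - 145422675.

Final answer: C_{15} = 9694845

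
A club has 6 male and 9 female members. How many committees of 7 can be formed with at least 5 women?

Sum over valid woman counts:
C(9,5)C(6,2) = 1890
C(9,6)C(6,1) = 504
C(9,7)C(6,0) = 36
Total: 1890 + 504 + 36.

Final answer: 2430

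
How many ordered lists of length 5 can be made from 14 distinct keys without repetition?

P(14,5) = 14!/(14-5)! = 14!/9!.

Final answer: P(14,5) = 240240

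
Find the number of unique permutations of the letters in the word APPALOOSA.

Letters (A:3, L:1, O:2, P:2, S:1). Total letters: 9.
Permutations = 9!/(3! x 2! x 2!).

Final answer: 15120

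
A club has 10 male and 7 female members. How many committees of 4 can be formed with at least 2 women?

Sum over valid woman counts:
C(7,2)C(10,2) = 945
C(7,3)C(10,1) = 350
C(7,4)C(10,0) = 35
Total: 945 + 350 + 35.

Final answer: 1330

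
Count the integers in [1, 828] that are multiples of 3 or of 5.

Multiples of 3: 276. Multiples of 5: 165. Of both (lcm=15): 55.
By inclusion-exclusion: 276 + 165 - 55.

Final answer: 386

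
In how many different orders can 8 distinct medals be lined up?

The number of ways to arrange 8 distinct objects is 8!.

Final answer: 8! = 40320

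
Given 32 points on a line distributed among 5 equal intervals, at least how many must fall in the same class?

By pigeonhole with 32 objects and 5 categories: ceiling(32/5).

Final answer: 7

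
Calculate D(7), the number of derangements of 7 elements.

Use the recurrence D(n) = (n-1)(D(n-1) + D(n-2)) with D(0)=1, D(1)=0.
Building up: D(2)=1, D(3)=2, D(4)=9, D(5)=44, D(6)=265.
D(7) = 6 x (D(6) + D(5)) = 6 x (265 + 44).

Final answer: D(7) = 1854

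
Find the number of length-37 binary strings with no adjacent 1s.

A valid string ends in 0 (append to any length-(n-1) valid string) or in 01 (append to any length-(n-2) valid string), so a(n) = a(n-1) + a(n-2) with a(1)=2, a(2)=3.
Iterating the recurrence: a(1)=2, a(2)=3, a(3)=5, a(4)=8, a(5)=13, a(6)=21, a(7)=34, a(8)=55, a(9)=89, a(10)=144, a(11)=233, a(12)=377, a(13)=610, a(14)=987, a(15)=1597, a(16)=2584, a(17)=4181, a(18)=6765, a(19)=10946, a(20)=17711, a(21)=28657, a(22)=46368, a(23)=75025, a(24)=121393, a(25)=196418, a(26)=317811, a(27)=514229, a(28)=832040, a(29)=1346269, a(30)=2178309, a(31)=3524578, a(32)=5702887, a(33)=9227465, a(34)=14930352, a(35)=24157817, a(36)=39088169, a(37)=63245986.

Final answer: 63245986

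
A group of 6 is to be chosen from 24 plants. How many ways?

C(24,6) = 24!/(6! x 18!).

Final answer: \binom{24}{6} = 134596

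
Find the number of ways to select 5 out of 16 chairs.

C(16,5) = 16!/(5! x 11!).

Final answer: \binom{16}{5} = 4368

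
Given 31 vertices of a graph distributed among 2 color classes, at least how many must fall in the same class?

By pigeonhole with 31 objects and 2 categories: ceiling(31/2).

Final answer: 16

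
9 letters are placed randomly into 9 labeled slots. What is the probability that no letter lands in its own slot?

D(n) = (n-1)(D(n-1) + D(n-2)), D(0)=1, D(1)=0.
Building up: D(2)=1, D(3)=2, D(4)=9, D(5)=44, D(6)=265, D(7)=1854, D(8)=14833, D(9)=133496.
Total arrangements: 9! = 362880.
Probability = D(9)/9! = 16687/45360.

Final answer: D(9)/9! = 133496/362880 = 0.367879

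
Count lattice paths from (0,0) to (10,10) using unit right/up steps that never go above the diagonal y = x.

Total monotonic paths to (10,10): C(20,10) = 184756.
A path is bad iff it touches y = x + 1; reflecting its initial segment maps bad paths bijectively onto all paths to (9,11), of which there are C(20,11) = 167960.
Valid Dyck paths: 184756 - 167960.
(Equivalently, C_{10} = C(20,10)/11 = 184756/11.)

Final answer: C_{10} = 16796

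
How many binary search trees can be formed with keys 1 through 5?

This is a standard Catalan-number count: the answer is C_n. Here n = 5.
C_n = C(2n,n) - C(2n,n+1), so C_{5} = C(10,5) - C(10,6) = 252 - 210.

Final answer: C_{5} = 42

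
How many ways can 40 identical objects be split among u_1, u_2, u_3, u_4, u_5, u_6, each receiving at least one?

Substitute u'_i = u_i - 1 (so u'_i >= 0). Then sum u'_i = 40 - 6 = 34.
Stars and bars: C(34+6-1, 6-1) = C(39,5).

Final answer: C(39,5) = 575757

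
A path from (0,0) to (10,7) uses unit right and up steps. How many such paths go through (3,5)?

Paths (0,0)->(3,5): C(8,5) = 56.
Paths (3,5)->(10,7): C(9,2) = 36.
By multiplication principle: 56 x 36.

Final answer: 2016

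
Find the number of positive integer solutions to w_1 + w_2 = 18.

Substitute w'_i = w_i - 1 (so w'_i >= 0). Then sum w'_i = 18 - 2 = 16.
Stars and bars: C(16+2-1, 2-1) = C(17,1).

Final answer: C(17,1) = 17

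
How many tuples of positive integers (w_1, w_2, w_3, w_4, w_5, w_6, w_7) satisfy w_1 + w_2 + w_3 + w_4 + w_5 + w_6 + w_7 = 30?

Substitute w'_i = w_i - 1 (so w'_i >= 0). Then sum w'_i = 30 - 7 = 23.
Stars and bars: C(23+7-1, 7-1) = C(29,6).

Final answer: C(29,6) = 475020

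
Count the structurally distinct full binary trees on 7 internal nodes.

This is counted by the nth Catalan number C_n. Here n = 7.
C_n = (2n)!/(n!(n+1)!), so C_{7} = 14!/(7! x 8!) = C(14,7)/8 = 3432/8.

Final answer: C_{7} = 429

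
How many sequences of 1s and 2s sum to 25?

Let f(n) count the ways. The last step is size 1 or 2, so f(n) = f(n-1) + f(n-2) with f(1)=1, f(2)=2.
Computing successive values: f(1)=1, f(2)=2, f(3)=3, f(4)=5, f(5)=8, f(6)=13, f(7)=21, f(8)=34, f(9)=55, f(10)=89, f(11)=144, f(12)=233, f(13)=377, f(14)=610, f(15)=987, f(16)=1597, f(17)=2584, f(18)=4181, f(19)=6765, f(20)=10946, f(21)=17711, f(22)=28657, f(23)=46368, f(24)=75025, f(25)=121393.

Final answer: 121393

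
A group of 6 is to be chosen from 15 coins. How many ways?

C(15,6) = 15!/(6! x (15-6)!).

Final answer: C(15,6) = 5005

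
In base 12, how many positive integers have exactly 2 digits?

Leading digit: 11 options (nonzero). Other 1 digit(s): 12 options each.
Total: 11 x 12^1.

Final answer: 132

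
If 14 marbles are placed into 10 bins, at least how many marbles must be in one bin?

By the pigeonhole principle: ceiling(14/10).

Final answer: 2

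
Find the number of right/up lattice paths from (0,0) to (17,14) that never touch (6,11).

Total paths to (17,14): C(31,14) = 265182525.
Paths through (6,11): C(17,11) x C(14,3) = 4504864.
Avoiding (6,11): 265182525 - 4504864.

Final answer: 260677661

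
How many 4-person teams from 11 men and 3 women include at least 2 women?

Sum over valid woman counts:
C(3,2)C(11,2) = 165
C(3,3)C(11,1) = 11
Total: 165 + 11.

Final answer: 176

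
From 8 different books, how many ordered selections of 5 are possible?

P(8,5) = 8!/(8-5)! = 8!/3!.

Final answer: P(8,5) = 6720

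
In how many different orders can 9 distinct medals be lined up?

The number of ways to arrange 9 distinct objects is 9!.

Final answer: 9! = 362880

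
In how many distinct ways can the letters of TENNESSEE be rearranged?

Letters (E:4, N:2, S:2, T:1). Total letters: 9.
Permutations = 9!/(4! x 2! x 2!).

Final answer: 3780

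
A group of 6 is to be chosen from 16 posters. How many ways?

C(16,6) = 16!/(6! x (16-6)!).

Final answer: C(16,6) = 8008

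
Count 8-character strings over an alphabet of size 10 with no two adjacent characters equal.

First character: 10 choices. Each subsequent: 9 choices (must differ from the previous one).
Total: 10 x 9^7.

Final answer: 10 x 9^{7} = 47829690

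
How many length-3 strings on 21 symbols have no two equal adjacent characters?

Let g(n) count such strings. g(1) = 21, and each valid string of length n-1 extends in 20 ways (any symbol but the last), so g(n) = 20 g(n-1).
Total: g(3) = 21 x 20^2.

Final answer: 21 x 20^{2} = 8400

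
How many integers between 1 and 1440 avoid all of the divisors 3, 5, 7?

|div by 3|=480, |div by 5|=288, |div by 7|=205.
|div by 3&5|=96, |div by 3&7|=68, |div by 5&7|=41, |div by all|=13.
By inclusion-exclusion, divisible by at least one: 480+288+205-96-68-41+13 = 781.
Not divisible by any: 1440 - 781.

Final answer: 659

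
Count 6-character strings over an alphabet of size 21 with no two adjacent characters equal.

Let g(n) count such strings. g(1) = 21, and each valid string of length n-1 extends in 20 ways (any symbol but the last), so g(n) = 20 g(n-1).
Total: g(6) = 21 x 20^5.

Final answer: 21 x 20^{5} = 67200000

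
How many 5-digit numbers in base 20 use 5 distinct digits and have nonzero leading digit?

First digit: 19 (nonzero). Second: 19 (not first). Third: 18, etc.
Total: 19 x 19 x 18 x 17 x 16.

Final answer: 1767456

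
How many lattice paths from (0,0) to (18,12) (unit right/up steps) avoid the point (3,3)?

Total paths to (18,12): C(30,12) = 86493225.
Paths through (3,3): C(6,3) x C(24,9) = 26150080.
Avoiding (3,3): 86493225 - 26150080.

Final answer: 60343145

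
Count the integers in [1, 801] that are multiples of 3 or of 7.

Multiples of 3: 267. Multiples of 7: 114. Of both (lcm=21): 38.
By inclusion-exclusion: 267 + 114 - 38.

Final answer: 343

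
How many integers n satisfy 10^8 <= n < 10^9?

The leading digit cannot be 0 (9 options); the other 8 digits can be anything (10 options each).
Total: 9 x 10^8.

Final answer: 900000000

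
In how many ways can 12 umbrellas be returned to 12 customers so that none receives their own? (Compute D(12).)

Use the recurrence D(n) = (n-1)(D(n-1) + D(n-2)) with D(0)=1, D(1)=0.
D(2) = 1 x (0 + 1) = 1
D(3) = 2 x (1 + 0) = 2
D(4) = 3 x (2 + 1) = 9
D(5) = 4 x (9 + 2) = 44
D(6) = 5 x (44 + 9) = 265
D(7) = 6 x (265 + 44) = 1854
D(8) = 7 x (1854 + 265) = 14833
D(9) = 8 x (14833 + 1854) = 133496
D(10) = 9 x (133496 + 14833) = 1334961
D(11) = 10 x (1334961 + 133496) = 14684570
D(12) = 11 x (D(11) + D(10)) = 11 x (14684570 + 1334961)

Final answer: D(12) = 176214841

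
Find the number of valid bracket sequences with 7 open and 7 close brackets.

The structures are counted by the Catalan number C_n. Here n = 7 (pairs).
C_n = C(2n,n)/(n+1), so C_{7} = C(14,7)/8 = 3432/8.

Final answer: C_{7} = 429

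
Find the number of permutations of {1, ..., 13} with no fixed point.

Use the recurrence D(n) = (n-1)(D(n-1) + D(n-2)) with D(0)=1, D(1)=0.
D(2) = 1 x (0 + 1) = 1
D(3) = 2 x (1 + 0) = 2
D(4) = 3 x (2 + 1) = 9
D(5) = 4 x (9 + 2) = 44
D(6) = 5 x (44 + 9) = 265
D(7) = 6 x (265 + 44) = 1854
D(8) = 7 x (1854 + 265) = 14833
D(9) = 8 x (14833 + 1854) = 133496
D(10) = 9 x (133496 + 14833) = 1334961
D(11) = 10 x (1334961 + 133496) = 14684570
D(12) = 11 x (14684570 + 1334961) = 176214841
D(13) = 12 x (D(12) + D(11)) = 12 x (176214841 + 14684570)

Final answer: D(13) = 2290792932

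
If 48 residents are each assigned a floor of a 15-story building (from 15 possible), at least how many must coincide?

There are 15 possible values for floor of a 15-story building. With 48 residents and 15 categories, by pigeonhole: ceiling(48/15).

Final answer: 4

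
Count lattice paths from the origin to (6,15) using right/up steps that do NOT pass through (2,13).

Total paths to (6,15): C(21,15) = 54264.
Paths through (2,13): C(15,13) x C(6,2) = 1575.
Avoiding (2,13): 54264 - 1575.

Final answer: 52689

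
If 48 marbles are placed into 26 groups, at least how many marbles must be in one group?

By the pigeonhole principle: ceiling(48/26).

Final answer: 2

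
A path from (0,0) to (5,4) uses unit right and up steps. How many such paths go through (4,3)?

Paths (0,0)->(4,3): C(7,3) = 35.
Paths (4,3)->(5,4): C(2,1) = 2.
By multiplication principle: 35 x 2.

Final answer: 70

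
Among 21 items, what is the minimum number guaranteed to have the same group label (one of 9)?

There are 9 possible values for group label (one of 9). With 21 items and 9 categories, by pigeonhole: ceiling(21/9).

Final answer: 3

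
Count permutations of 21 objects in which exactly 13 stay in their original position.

Choose which 13 elements are fixed: C(21,13) = 203490.
Derange the remaining 8 using D(j) = (j-1)(D(j-1) + D(j-2)), D(0)=1, D(1)=0: D(2)=1, D(3)=2, D(4)=9, D(5)=44, D(6)=265, D(7)=1854, D(8)=14833.
Total: 203490 x 14833.

Final answer: C(21,13) D(8) = 3018367170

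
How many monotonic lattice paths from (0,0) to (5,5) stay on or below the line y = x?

Total monotonic paths to (5,5): C(10,5) = 252.
By the reflection principle, paths that go above the diagonal number C(10,6) = 210.
Valid Dyck paths: 252 - 210.
(These counts are the Catalan numbers.)

Final answer: C_{5} = 42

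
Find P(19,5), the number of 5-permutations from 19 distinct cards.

P(19,5) = 19!/(19-5)! = 19!/14!.

Final answer: P(19,5) = 1395360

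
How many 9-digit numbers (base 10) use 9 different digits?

First digit: 9 (not 0). Second: 9 (not first). Third: 8, etc.
Total: 9 x 9 x 8 x 7 x 6 x 5 x 4 x 3 x 2.

Final answer: 3265920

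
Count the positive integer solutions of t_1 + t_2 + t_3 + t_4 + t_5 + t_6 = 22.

Substitute t'_i = t_i - 1 (so t'_i >= 0). Then sum t'_i = 22 - 6 = 16.
Stars and bars: C(16+6-1, 6-1) = C(21,5).

Final answer: C(21,5) = 20349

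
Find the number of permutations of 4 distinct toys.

The number of ways to arrange 4 distinct objects is 4!.

Final answer: 4! = 24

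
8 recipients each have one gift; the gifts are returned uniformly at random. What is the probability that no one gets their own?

D(n) = (n-1)(D(n-1) + D(n-2)), D(0)=1, D(1)=0.
Building up: D(2)=1, D(3)=2, D(4)=9, D(5)=44, D(6)=265, D(7)=1854, D(8)=14833.
Total arrangements: 8! = 40320.
Probability = D(8)/8! = 2119/5760.

Final answer: D(8)/8! = 14833/40320 = 0.367882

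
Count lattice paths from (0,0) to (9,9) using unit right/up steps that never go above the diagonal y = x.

Total monotonic paths to (9,9): C(18,9) = 48620.
Reflecting each bad path at its first crossing gives a bijection with paths to (8,10): C(18,10) = 43758.
Valid Dyck paths: 48620 - 43758.
(This is the Catalan number C_{9}.)

Final answer: C_{9} = 4862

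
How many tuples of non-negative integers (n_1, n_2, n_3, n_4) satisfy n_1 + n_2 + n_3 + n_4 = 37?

Stars and bars with 37 stars and 3 bars:
C(37+4-1, 4-1) = C(40,3).

Final answer: C(40,3) = 9880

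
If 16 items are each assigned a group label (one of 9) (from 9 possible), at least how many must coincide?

There are 9 possible values for group label (one of 9). With 16 items and 9 categories, by pigeonhole: ceiling(16/9).

Final answer: 2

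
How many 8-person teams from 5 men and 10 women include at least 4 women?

Sum over valid woman counts:
C(10,4)C(5,4) = 1050
C(10,5)C(5,3) = 2520
C(10,6)C(5,2) = 2100
C(10,7)C(5,1) = 600
C(10,8)C(5,0) = 45
Total: 1050 + 2520 + 2100 + 600 + 45.

Final answer: 6315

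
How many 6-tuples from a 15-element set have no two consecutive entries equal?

First character: 15 choices. Each subsequent: 14 choices (must differ from the previous one).
Total: 15 x 14^5.

Final answer: 15 x 14^{5} = 8067360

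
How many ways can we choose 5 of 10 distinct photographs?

C(10,5) = 10!/(5! x (10-5)!).

Final answer: C(10,5) = 252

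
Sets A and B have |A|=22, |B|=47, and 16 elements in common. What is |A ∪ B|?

|A union B| = |A| + |B| - |A intersect B| = 22 + 47 - 16.

Final answer: 53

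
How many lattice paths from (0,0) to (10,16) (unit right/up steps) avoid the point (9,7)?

Total paths to (10,16): C(26,16) = 5311735.
Paths through (9,7): C(16,7) x C(10,9) = 114400.
Avoiding (9,7): 5311735 - 114400.

Final answer: 5197335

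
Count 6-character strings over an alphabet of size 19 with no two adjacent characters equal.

Let g(n) count such strings. g(1) = 19, and each valid string of length n-1 extends in 18 ways (any symbol but the last), so g(n) = 18 g(n-1).
Total: g(6) = 19 x 18^5.

Final answer: 19 x 18^{5} = 35901792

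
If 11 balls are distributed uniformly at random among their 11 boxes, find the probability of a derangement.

D(n) = (n-1)(D(n-1) + D(n-2)), D(0)=1, D(1)=0.
Building up: D(2)=1, D(3)=2, D(4)=9, D(5)=44, D(6)=265, D(7)=1854, D(8)=14833, D(9)=133496, D(10)=1334961, D(11)=14684570.
Total arrangements: 11! = 39916800.
Probability = D(11)/11! = 1468457/3991680.

Final answer: D(11)/11! = 14684570/39916800 = 0.367879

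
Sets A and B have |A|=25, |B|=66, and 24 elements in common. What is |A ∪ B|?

|A union B| = |A| + |B| - |A intersect B| = 25 + 66 - 24.

Final answer: 67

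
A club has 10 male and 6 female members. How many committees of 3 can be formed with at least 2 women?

Sum over valid woman counts:
C(6,2)C(10,1) = 150
C(6,3)C(10,0) = 20
Total: 150 + 20.

Final answer: 170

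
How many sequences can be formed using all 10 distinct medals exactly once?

The number of ways to arrange 10 distinct objects is 10!.

Final answer: 10! = 3628800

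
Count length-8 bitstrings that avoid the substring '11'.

Classify by the final bit: ...0 gives a(n-1) strings, ...01 gives a(n-2) strings. Thus a(n) = a(n-1) + a(n-2) with a(1)=2, a(2)=3.
Iterating the recurrence: a(1)=2, a(2)=3, a(3)=5, a(4)=8, a(5)=13, a(6)=21, a(7)=34, a(8)=55.

Final answer: 55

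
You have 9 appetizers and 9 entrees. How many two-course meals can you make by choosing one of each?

By the multiplication principle: 9 x 9.

Final answer: 81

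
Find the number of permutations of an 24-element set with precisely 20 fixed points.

Choose which 20 elements are fixed: C(24,20) = 10626.
Derange the remaining 4 using D(j) = (j-1)(D(j-1) + D(j-2)), D(0)=1, D(1)=0: D(2)=1, D(3)=2, D(4)=9.
Total: 10626 x 9.

Final answer: C(24,20) D(4) = 95634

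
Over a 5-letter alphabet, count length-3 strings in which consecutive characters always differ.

Let g(n) count such strings. g(1) = 5, and each valid string of length n-1 extends in 4 ways (any symbol but the last), so g(n) = 4 g(n-1).
Total: g(3) = 5 x 4^2.

Final answer: 5 x 4^{2} = 80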